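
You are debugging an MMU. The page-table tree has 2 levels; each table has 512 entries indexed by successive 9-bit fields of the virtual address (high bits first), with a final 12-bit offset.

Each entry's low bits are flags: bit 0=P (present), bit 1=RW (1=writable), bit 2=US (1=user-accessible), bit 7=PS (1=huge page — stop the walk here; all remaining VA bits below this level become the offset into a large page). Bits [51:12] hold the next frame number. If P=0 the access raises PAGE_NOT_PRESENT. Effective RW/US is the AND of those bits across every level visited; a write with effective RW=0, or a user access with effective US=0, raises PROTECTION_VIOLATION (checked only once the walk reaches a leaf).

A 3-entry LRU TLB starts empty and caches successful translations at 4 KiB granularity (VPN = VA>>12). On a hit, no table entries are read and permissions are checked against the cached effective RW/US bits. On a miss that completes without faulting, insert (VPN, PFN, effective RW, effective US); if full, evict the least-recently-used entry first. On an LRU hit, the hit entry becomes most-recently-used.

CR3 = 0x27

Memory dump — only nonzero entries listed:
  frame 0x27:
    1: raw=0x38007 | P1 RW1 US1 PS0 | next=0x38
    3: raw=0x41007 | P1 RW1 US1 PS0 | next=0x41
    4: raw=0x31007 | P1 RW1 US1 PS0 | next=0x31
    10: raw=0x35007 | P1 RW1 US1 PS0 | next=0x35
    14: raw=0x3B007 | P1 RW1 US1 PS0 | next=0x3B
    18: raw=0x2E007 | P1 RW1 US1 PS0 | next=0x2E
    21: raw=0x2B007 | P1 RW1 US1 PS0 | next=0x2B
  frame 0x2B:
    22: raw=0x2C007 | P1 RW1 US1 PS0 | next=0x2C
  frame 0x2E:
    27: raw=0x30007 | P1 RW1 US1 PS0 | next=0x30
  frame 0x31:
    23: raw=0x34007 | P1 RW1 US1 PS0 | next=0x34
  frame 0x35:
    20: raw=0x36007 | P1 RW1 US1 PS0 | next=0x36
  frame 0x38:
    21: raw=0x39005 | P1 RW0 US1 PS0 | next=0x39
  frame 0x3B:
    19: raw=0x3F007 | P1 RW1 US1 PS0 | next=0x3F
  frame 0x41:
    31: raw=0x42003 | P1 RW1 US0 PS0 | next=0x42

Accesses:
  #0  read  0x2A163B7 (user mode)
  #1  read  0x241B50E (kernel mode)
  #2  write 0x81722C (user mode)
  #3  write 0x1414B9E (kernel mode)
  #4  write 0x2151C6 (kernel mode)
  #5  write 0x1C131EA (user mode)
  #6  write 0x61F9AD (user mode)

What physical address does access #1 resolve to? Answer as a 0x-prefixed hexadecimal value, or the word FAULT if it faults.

Per-access translation:
#0 VA=0x2A163B7 (r,user):
  L0 @0x27[21] → 0x2B007  P=1,RW=1,US=1,PS=0
  L1 @0x2B[22] → 0x2C007  P=1,RW=1,US=1,PS=0
  → PA=0x2C3B7  (2 entries read)
#1 VA=0x241B50E (r,kernel):
  L0 @0x27[18] → 0x2E007  P=1,RW=1,US=1,PS=0
  L1 @0x2E[27] → 0x30007  P=1,RW=1,US=1,PS=0
  → PA=0x3050E  (2 entries read)
#2 VA=0x81722C (w,user):
  L0 @0x27[4] → 0x31007  P=1,RW=1,US=1,PS=0
  L1 @0x31[23] → 0x34007  P=1,RW=1,US=1,PS=0
  → PA=0x3422C  (2 entries read)
#3 VA=0x1414B9E (w,kernel):
  L0 @0x27[10] → 0x35007  P=1,RW=1,US=1,PS=0
  L1 @0x35[20] → 0x36007  P=1,RW=1,US=1,PS=0
  → PA=0x36B9E  (2 entries read)
#4 VA=0x2151C6 (w,kernel):
  L0 @0x27[1] → 0x38007  P=1,RW=1,US=1,PS=0
  L1 @0x38[21] → 0x39005  P=1,RW=0,US=1,PS=0
  ✗ PROTECTION_VIOLATION  [2 reads]
#5 VA=0x1C131EA (w,user):
  L0 @0x27[14] → 0x3B007  P=1,RW=1,US=1,PS=0
  L1 @0x3B[19] → 0x3F007  P=1,RW=1,US=1,PS=0
  → PA=0x3F1EA  (2 entries read)
#6 VA=0x61F9AD (w,user):
  L0 @0x27[3] → 0x41007  P=1,RW=1,US=1,PS=0
  L1 @0x41[31] → 0x42003  P=1,RW=1,US=0,PS=0
  ✗ PROTECTION_VIOLATION  [2 reads]

Access #1 PA: 0x3050E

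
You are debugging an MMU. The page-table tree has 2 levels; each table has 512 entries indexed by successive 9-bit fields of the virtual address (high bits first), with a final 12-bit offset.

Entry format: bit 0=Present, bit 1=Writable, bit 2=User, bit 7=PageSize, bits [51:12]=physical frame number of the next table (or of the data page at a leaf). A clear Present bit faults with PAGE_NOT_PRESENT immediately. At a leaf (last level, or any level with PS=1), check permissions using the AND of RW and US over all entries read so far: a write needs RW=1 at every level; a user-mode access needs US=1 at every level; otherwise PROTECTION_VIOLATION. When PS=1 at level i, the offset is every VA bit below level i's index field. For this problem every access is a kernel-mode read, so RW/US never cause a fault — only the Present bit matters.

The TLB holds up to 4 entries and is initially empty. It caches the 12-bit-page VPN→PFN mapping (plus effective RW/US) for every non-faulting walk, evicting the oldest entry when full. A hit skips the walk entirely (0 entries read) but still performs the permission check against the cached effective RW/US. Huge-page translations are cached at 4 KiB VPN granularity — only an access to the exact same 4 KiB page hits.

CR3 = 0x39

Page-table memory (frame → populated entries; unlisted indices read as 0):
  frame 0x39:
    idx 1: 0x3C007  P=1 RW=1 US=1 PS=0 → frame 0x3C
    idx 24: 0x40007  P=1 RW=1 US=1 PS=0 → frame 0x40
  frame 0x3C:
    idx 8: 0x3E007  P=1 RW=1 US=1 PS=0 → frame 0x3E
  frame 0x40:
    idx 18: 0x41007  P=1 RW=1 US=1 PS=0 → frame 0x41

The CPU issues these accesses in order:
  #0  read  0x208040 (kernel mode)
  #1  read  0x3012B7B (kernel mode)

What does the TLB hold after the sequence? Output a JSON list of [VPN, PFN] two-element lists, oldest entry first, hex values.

Walk each access:
#0 VA=0x208040 (r,kernel):
  [0] read 0x39 idx=1: raw=0x3C007 flags P=1 W=1 U=1 S=0
  [1] read 0x3C idx=8: raw=0x3E007 flags P=1 W=1 U=1 S=0
  ⇒ phys 0x3E040  [2 reads]
#1 VA=0x3012B7B (r,kernel):
  [0] read 0x39 idx=24: raw=0x40007 flags P=1 W=1 U=1 S=0
  [1] read 0x40 idx=18: raw=0x41007 flags P=1 W=1 U=1 S=0
  ⇒ phys 0x41B7B  [2 reads]

TLB: [["0x208", "0x3E"], ["0x3012", "0x41"]]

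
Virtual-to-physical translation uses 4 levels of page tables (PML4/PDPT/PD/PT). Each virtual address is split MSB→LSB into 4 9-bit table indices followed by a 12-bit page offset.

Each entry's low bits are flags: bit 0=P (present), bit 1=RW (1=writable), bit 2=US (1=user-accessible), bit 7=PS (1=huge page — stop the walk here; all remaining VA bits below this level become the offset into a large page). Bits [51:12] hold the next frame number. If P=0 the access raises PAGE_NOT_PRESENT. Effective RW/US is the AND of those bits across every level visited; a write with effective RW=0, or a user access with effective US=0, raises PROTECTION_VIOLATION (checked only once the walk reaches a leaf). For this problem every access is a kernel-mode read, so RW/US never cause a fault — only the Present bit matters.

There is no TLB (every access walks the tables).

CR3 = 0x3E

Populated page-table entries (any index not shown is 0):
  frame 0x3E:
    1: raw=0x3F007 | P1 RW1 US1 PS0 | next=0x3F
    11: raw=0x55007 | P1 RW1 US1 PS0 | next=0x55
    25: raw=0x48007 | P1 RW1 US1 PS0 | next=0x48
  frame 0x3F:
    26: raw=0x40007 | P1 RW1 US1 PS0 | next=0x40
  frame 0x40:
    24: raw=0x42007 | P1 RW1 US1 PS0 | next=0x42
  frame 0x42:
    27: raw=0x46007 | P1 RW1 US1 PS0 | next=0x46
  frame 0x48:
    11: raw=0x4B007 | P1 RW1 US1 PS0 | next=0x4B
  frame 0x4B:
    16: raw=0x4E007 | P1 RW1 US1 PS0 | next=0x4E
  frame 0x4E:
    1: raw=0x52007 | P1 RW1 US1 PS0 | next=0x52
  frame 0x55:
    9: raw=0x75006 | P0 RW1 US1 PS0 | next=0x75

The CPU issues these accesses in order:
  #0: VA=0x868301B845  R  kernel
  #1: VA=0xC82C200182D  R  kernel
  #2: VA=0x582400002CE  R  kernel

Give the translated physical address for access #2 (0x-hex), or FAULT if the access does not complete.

Trace:
#0 VA=0x868301B845 (r,kernel):
  L0: frame=0x3E idx=1 entry=0x3F007 [P=1 RW=1 US=1 PS=0]
  L1: frame=0x3F idx=26 entry=0x40007 [P=1 RW=1 US=1 PS=0]
  L2: frame=0x40 idx=24 entry=0x42007 [P=1 RW=1 US=1 PS=0]
  L3: frame=0x42 idx=27 entry=0x46007 [P=1 RW=1 US=1 PS=0]
  → PA=0x46845  (4 entries read)
#1 VA=0xC82C200182D (r,kernel):
  L0: frame=0x3E idx=25 entry=0x48007 [P=1 RW=1 US=1 PS=0]
  L1: frame=0x48 idx=11 entry=0x4B007 [P=1 RW=1 US=1 PS=0]
  L2: frame=0x4B idx=16 entry=0x4E007 [P=1 RW=1 US=1 PS=0]
  L3: frame=0x4E idx=1 entry=0x52007 [P=1 RW=1 US=1 PS=0]
  → PA=0x5282D  (4 entries read)
#2 VA=0x582400002CE (r,kernel):
  L0: frame=0x3E idx=11 entry=0x55007 [P=1 RW=1 US=1 PS=0]
  L1: frame=0x55 idx=9 entry=0x75006 [P=0 RW=1 US=1 PS=0]
  → PAGE_NOT_PRESENT  (2 entries read)

Access #2 PA: FAULT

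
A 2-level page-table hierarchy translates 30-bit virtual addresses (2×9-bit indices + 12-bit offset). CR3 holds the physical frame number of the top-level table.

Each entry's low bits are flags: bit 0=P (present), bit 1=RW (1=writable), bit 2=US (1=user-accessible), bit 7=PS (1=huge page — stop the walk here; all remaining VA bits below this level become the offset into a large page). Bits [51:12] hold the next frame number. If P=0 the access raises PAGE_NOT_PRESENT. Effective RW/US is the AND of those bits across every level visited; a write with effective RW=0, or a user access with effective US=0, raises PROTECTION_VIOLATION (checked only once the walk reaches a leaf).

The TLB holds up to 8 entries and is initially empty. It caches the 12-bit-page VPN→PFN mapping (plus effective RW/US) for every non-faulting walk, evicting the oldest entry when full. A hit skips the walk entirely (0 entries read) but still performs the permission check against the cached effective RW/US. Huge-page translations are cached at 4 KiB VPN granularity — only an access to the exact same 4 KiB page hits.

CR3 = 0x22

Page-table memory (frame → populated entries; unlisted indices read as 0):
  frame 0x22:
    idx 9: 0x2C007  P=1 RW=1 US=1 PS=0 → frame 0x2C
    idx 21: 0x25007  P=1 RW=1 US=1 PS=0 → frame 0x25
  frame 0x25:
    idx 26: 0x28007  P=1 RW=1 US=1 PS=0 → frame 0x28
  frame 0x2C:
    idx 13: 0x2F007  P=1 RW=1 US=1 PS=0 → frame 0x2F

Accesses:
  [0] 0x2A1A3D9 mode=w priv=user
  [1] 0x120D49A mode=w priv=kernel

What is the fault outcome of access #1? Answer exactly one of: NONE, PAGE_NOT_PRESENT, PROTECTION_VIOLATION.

Trace:
#0 VA=0x2A1A3D9 (w,user):
  lvl0: tbl 0x22, slot 21 ⇒ 0x25007 (P1/RW1/US1/PS0)
  lvl1: tbl 0x25, slot 26 ⇒ 0x28007 (P1/RW1/US1/PS0)
  → PA=0x283D9  (2 entries read)
#1 VA=0x120D49A (w,kernel):
  lvl0: tbl 0x22, slot 9 ⇒ 0x2C007 (P1/RW1/US1/PS0)
  lvl1: tbl 0x2C, slot 13 ⇒ 0x2F007 (P1/RW1/US1/PS0)
  → PA=0x2F49A  (2 entries read)

Access #1 fault: NONE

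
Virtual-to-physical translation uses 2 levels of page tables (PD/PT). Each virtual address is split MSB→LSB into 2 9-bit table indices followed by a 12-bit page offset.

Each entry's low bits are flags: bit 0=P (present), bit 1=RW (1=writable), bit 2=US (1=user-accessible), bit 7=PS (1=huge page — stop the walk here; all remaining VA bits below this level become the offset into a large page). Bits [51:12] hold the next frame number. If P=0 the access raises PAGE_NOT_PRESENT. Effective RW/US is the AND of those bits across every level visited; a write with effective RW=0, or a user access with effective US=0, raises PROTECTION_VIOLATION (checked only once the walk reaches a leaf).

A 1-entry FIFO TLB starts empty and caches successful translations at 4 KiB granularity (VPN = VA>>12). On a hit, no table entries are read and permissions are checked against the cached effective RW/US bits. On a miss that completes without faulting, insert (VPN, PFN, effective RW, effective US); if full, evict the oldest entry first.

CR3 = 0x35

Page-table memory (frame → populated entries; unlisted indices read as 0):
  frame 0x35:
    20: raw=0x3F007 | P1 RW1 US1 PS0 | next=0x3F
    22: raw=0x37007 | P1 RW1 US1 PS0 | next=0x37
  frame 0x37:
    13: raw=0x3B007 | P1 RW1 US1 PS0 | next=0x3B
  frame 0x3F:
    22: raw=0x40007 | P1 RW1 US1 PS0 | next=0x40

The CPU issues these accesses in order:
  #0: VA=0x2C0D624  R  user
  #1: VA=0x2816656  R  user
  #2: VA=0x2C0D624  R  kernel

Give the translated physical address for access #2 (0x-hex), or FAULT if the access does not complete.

Trace:
#0 VA=0x2C0D624 (r,user):
  L0 @0x35[22] → 0x37007  P=1,RW=1,US=1,PS=0
  L1 @0x37[13] → 0x3B007  P=1,RW=1,US=1,PS=0
  ✓ 0x3B624  — 2 lookups
#1 VA=0x2816656 (r,user):
  L0 @0x35[20] → 0x3F007  P=1,RW=1,US=1,PS=0
  L1 @0x3F[22] → 0x40007  P=1,RW=1,US=1,PS=0
  ✓ 0x40656  — 2 lookups
#2 VA=0x2C0D624 (r,kernel):
  L0 @0x35[22] → 0x37007  P=1,RW=1,US=1,PS=0
  L1 @0x37[13] → 0x3B007  P=1,RW=1,US=1,PS=0
  ✓ 0x3B624  — 2 lookups

Access #2 PA: 0x3B624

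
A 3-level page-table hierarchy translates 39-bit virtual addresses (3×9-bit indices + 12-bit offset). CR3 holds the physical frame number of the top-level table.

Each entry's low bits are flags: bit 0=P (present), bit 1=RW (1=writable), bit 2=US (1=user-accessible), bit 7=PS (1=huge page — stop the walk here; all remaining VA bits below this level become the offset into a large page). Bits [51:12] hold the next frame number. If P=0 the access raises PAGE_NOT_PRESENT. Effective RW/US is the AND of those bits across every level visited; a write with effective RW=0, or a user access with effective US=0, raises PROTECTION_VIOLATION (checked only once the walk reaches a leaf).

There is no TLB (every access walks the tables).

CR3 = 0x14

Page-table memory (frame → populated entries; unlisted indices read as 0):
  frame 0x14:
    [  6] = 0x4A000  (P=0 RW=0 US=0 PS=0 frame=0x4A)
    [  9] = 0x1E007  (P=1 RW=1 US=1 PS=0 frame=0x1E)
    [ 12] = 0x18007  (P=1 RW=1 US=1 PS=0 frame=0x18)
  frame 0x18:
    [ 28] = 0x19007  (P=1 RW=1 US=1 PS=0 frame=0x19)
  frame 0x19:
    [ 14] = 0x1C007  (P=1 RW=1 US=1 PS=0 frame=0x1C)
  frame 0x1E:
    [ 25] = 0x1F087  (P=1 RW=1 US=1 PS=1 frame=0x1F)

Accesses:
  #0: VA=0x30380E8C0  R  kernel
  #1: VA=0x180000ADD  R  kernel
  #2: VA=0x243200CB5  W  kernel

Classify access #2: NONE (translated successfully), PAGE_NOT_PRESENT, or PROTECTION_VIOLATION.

Walk each access:
#0 VA=0x30380E8C0 (r,kernel):
  L0 @0x14[12] → 0x18007  P=1,RW=1,US=1,PS=0
  L1 @0x18[28] → 0x19007  P=1,RW=1,US=1,PS=0
  L2 @0x19[14] → 0x1C007  P=1,RW=1,US=1,PS=0
  ✓ 0x1C8C0  — 3 lookups
#1 VA=0x180000ADD (r,kernel):
  L0 @0x14[6] → 0x4A000  P=0,RW=0,US=0,PS=0
  → PAGE_NOT_PRESENT  (1 entries read)
#2 VA=0x243200CB5 (w,kernel):
  L0 @0x14[9] → 0x1E007  P=1,RW=1,US=1,PS=0
  L1 @0x1E[25] → 0x1F087  P=1,RW=1,US=1,PS=1
  ✓ 0x1FCB5 (huge @L1)  — 2 lookups

Access #2 fault: NONE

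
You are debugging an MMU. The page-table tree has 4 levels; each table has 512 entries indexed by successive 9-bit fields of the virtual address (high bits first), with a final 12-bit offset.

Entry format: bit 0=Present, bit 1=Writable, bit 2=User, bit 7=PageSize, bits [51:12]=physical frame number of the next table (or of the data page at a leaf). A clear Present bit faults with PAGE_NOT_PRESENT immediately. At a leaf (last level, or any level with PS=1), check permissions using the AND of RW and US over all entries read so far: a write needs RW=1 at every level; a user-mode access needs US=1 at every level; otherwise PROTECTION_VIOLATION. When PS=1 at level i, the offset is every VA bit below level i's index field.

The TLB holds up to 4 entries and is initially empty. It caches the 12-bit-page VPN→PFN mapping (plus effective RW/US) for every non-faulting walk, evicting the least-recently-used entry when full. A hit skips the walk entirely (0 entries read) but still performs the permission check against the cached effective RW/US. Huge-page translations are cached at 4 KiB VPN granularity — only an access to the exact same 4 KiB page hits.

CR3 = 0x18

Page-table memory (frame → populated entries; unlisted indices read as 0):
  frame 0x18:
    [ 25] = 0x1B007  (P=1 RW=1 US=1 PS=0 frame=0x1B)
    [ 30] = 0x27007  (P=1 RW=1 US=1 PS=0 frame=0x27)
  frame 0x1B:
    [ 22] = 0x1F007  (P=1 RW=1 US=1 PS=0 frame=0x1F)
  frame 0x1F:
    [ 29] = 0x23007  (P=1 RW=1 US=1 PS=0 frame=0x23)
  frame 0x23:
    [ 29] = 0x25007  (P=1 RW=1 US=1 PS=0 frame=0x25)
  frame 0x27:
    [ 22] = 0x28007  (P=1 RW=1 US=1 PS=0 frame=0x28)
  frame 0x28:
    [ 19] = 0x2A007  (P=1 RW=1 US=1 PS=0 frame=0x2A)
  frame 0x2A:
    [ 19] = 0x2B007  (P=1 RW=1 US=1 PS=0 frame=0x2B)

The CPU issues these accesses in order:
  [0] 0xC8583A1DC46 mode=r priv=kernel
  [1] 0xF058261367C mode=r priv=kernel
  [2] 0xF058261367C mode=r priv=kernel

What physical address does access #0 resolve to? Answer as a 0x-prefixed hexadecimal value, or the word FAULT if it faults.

Per-access translation:
#0 VA=0xC8583A1DC46 (r,kernel):
  [0] read 0x18 idx=25: raw=0x1B007 flags P=1 W=1 U=1 S=0
  [1] read 0x1B idx=22: raw=0x1F007 flags P=1 W=1 U=1 S=0
  [2] read 0x1F idx=29: raw=0x23007 flags P=1 W=1 U=1 S=0
  [3] read 0x23 idx=29: raw=0x25007 flags P=1 W=1 U=1 S=0
  ✓ 0x25C46  — 4 lookups
#1 VA=0xF058261367C (r,kernel):
  [0] read 0x18 idx=30: raw=0x27007 flags P=1 W=1 U=1 S=0
  [1] read 0x27 idx=22: raw=0x28007 flags P=1 W=1 U=1 S=0
  [2] read 0x28 idx=19: raw=0x2A007 flags P=1 W=1 U=1 S=0
  [3] read 0x2A idx=19: raw=0x2B007 flags P=1 W=1 U=1 S=0
  ✓ 0x2B67C  — 4 lookups
#2 VA=0xF058261367C (r,kernel):
  TLB hit vpn=0xF0582613 → PA=0x2B67C

Access #0 PA: 0x25C46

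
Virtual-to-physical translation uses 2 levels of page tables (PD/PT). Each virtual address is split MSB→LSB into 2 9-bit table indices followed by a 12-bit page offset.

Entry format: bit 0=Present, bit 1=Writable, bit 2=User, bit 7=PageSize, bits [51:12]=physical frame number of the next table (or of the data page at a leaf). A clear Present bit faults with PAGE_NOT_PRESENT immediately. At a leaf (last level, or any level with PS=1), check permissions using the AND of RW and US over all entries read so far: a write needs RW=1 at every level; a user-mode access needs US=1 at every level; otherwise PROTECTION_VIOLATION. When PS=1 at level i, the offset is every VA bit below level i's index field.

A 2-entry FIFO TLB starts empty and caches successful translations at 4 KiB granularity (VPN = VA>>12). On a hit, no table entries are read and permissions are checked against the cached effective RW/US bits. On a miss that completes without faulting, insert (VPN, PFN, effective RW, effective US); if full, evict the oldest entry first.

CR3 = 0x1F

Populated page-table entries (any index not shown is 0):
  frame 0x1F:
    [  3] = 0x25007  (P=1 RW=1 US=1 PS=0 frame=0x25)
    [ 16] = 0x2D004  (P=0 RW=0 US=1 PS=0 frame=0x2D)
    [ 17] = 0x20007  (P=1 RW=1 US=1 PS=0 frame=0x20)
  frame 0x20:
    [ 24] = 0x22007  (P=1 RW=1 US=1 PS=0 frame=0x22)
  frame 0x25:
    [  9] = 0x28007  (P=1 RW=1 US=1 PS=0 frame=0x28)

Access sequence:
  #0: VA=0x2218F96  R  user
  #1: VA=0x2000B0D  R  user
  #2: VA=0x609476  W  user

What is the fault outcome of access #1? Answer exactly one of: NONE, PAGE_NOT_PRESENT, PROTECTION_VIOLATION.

Walk each access:
#0 VA=0x2218F96 (r,user):
  L0 @0x1F[17] → 0x20007  P=1,RW=1,US=1,PS=0
  L1 @0x20[24] → 0x22007  P=1,RW=1,US=1,PS=0
  ⇒ phys 0x22F96  [2 reads]
#1 VA=0x2000B0D (r,user):
  L0 @0x1F[16] → 0x2D004  P=0,RW=0,US=1,PS=0
  → PAGE_NOT_PRESENT  (1 entries read)
#2 VA=0x609476 (w,user):
  L0 @0x1F[3] → 0x25007  P=1,RW=1,US=1,PS=0
  L1 @0x25[9] → 0x28007  P=1,RW=1,US=1,PS=0
  ⇒ phys 0x28476  [2 reads]

Access #1 fault: PAGE_NOT_PRESENT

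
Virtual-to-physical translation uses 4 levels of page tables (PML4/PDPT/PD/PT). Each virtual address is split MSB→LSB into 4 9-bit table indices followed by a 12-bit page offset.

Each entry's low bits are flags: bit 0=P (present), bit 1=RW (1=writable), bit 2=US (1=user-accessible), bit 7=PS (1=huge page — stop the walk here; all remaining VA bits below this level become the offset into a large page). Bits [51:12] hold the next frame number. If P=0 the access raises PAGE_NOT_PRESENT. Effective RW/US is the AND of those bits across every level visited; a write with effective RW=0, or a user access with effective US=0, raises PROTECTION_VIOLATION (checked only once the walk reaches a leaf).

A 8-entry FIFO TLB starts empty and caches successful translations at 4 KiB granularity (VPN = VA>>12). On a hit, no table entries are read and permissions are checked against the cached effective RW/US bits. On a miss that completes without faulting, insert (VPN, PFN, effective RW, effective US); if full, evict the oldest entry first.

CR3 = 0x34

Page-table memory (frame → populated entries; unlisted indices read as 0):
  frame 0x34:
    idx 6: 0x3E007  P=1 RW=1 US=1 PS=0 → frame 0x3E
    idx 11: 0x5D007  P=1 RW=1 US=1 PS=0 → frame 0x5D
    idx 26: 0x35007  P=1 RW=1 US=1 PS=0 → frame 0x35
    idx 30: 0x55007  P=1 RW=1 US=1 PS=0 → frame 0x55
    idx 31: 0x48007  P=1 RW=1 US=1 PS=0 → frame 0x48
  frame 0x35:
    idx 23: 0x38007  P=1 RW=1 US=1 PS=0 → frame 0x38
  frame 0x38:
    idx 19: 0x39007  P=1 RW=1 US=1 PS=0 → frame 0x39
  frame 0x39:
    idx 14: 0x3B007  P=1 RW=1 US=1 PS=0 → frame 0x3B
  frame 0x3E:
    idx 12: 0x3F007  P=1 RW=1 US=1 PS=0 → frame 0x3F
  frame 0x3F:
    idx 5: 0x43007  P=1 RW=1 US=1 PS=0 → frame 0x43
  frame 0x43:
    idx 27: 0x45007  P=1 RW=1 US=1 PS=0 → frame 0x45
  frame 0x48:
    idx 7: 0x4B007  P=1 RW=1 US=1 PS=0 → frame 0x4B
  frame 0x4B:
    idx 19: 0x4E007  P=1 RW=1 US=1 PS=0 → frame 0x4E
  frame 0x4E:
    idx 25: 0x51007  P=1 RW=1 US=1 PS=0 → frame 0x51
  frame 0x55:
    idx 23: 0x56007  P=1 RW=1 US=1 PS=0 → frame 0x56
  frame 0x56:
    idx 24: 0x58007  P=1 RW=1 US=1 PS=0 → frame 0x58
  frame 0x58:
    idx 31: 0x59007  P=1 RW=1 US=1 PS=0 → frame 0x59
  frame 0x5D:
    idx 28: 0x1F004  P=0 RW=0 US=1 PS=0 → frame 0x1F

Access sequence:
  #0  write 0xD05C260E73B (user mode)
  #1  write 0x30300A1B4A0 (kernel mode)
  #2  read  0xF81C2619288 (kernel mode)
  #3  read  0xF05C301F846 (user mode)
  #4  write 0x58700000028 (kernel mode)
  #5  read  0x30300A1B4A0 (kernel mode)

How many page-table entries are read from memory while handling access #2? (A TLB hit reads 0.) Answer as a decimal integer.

Trace:
#0 VA=0xD05C260E73B (w,user):
  [0] read 0x34 idx=26: raw=0x35007 flags P=1 W=1 U=1 S=0
  [1] read 0x35 idx=23: raw=0x38007 flags P=1 W=1 U=1 S=0
  [2] read 0x38 idx=19: raw=0x39007 flags P=1 W=1 U=1 S=0
  [3] read 0x39 idx=14: raw=0x3B007 flags P=1 W=1 U=1 S=0
  → PA=0x3B73B  (4 entries read)
#1 VA=0x30300A1B4A0 (w,kernel):
  [0] read 0x34 idx=6: raw=0x3E007 flags P=1 W=1 U=1 S=0
  [1] read 0x3E idx=12: raw=0x3F007 flags P=1 W=1 U=1 S=0
  [2] read 0x3F idx=5: raw=0x43007 flags P=1 W=1 U=1 S=0
  [3] read 0x43 idx=27: raw=0x45007 flags P=1 W=1 U=1 S=0
  → PA=0x454A0  (4 entries read)
#2 VA=0xF81C2619288 (r,kernel):
  [0] read 0x34 idx=31: raw=0x48007 flags P=1 W=1 U=1 S=0
  [1] read 0x48 idx=7: raw=0x4B007 flags P=1 W=1 U=1 S=0
  [2] read 0x4B idx=19: raw=0x4E007 flags P=1 W=1 U=1 S=0
  [3] read 0x4E idx=25: raw=0x51007 flags P=1 W=1 U=1 S=0
  → PA=0x51288  (4 entries read)
#3 VA=0xF05C301F846 (r,user):
  [0] read 0x34 idx=30: raw=0x55007 flags P=1 W=1 U=1 S=0
  [1] read 0x55 idx=23: raw=0x56007 flags P=1 W=1 U=1 S=0
  [2] read 0x56 idx=24: raw=0x58007 flags P=1 W=1 U=1 S=0
  [3] read 0x58 idx=31: raw=0x59007 flags P=1 W=1 U=1 S=0
  → PA=0x59846  (4 entries read)
#4 VA=0x58700000028 (w,kernel):
  [0] read 0x34 idx=11: raw=0x5D007 flags P=1 W=1 U=1 S=0
  [1] read 0x5D idx=28: raw=0x1F004 flags P=0 W=0 U=1 S=0
  → PAGE_NOT_PRESENT  (2 entries read)
#5 VA=0x30300A1B4A0 (r,kernel):
  TLB hit vpn=0x30300A1B → PA=0x454A0

Entries read for #2: 4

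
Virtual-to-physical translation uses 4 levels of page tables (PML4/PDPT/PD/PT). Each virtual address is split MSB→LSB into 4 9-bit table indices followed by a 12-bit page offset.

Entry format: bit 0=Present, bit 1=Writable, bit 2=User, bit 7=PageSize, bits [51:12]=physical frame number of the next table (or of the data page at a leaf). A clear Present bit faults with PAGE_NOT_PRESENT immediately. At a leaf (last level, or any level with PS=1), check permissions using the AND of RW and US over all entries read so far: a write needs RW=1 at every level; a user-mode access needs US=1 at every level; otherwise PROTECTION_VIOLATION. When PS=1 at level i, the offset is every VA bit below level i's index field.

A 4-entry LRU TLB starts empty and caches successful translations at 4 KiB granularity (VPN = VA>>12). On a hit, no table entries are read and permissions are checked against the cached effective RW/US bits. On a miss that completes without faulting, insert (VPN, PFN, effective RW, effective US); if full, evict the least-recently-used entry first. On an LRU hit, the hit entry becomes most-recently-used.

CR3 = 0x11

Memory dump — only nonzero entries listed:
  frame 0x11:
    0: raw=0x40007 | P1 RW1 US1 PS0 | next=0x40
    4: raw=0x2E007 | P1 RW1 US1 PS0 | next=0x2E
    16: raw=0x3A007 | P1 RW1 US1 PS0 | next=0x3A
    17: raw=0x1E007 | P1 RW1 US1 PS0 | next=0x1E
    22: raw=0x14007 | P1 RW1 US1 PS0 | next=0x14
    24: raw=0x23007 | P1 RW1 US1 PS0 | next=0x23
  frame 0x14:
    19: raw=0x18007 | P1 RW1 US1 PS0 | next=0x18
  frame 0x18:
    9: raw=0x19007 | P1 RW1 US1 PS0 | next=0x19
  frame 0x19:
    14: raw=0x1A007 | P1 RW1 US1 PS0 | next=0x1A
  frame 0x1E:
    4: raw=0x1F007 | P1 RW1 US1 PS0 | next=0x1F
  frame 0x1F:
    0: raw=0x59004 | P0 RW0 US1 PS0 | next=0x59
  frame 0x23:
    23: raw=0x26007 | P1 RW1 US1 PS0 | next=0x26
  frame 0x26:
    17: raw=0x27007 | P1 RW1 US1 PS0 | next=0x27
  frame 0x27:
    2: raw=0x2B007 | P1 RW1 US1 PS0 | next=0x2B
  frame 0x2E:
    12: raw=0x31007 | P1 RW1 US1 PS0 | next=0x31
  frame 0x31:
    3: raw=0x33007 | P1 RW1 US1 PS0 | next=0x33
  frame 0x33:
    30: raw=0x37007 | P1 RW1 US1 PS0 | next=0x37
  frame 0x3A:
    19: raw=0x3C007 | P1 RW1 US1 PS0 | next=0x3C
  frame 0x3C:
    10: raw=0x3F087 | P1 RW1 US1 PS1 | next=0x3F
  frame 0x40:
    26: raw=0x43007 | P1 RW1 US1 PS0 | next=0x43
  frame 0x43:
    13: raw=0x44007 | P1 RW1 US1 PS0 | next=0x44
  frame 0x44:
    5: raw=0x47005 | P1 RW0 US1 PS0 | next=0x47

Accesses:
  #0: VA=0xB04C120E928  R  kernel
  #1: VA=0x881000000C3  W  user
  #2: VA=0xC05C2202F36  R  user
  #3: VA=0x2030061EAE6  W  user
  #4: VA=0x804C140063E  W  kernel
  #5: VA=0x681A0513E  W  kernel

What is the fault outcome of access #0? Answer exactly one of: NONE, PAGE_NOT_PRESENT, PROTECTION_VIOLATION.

Per-access translation:
#0 VA=0xB04C120E928 (r,kernel):
  L0 @0x11[22] → 0x14007  P=1,RW=1,US=1,PS=0
  L1 @0x14[19] → 0x18007  P=1,RW=1,US=1,PS=0
  L2 @0x18[9] → 0x19007  P=1,RW=1,US=1,PS=0
  L3 @0x19[14] → 0x1A007  P=1,RW=1,US=1,PS=0
  ✓ 0x1A928  — 4 lookups
#1 VA=0x881000000C3 (w,user):
  L0 @0x11[17] → 0x1E007  P=1,RW=1,US=1,PS=0
  L1 @0x1E[4] → 0x1F007  P=1,RW=1,US=1,PS=0
  L2 @0x1F[0] → 0x59004  P=0,RW=0,US=1,PS=0
  ⇒ fault: PAGE_NOT_PRESENT  — 3 lookups
#2 VA=0xC05C2202F36 (r,user):
  L0 @0x11[24] → 0x23007  P=1,RW=1,US=1,PS=0
  L1 @0x23[23] → 0x26007  P=1,RW=1,US=1,PS=0
  L2 @0x26[17] → 0x27007  P=1,RW=1,US=1,PS=0
  L3 @0x27[2] → 0x2B007  P=1,RW=1,US=1,PS=0
  ✓ 0x2BF36  — 4 lookups
#3 VA=0x2030061EAE6 (w,user):
  L0 @0x11[4] → 0x2E007  P=1,RW=1,US=1,PS=0
  L1 @0x2E[12] → 0x31007  P=1,RW=1,US=1,PS=0
  L2 @0x31[3] → 0x33007  P=1,RW=1,US=1,PS=0
  L3 @0x33[30] → 0x37007  P=1,RW=1,US=1,PS=0
  ✓ 0x37AE6  — 4 lookups
#4 VA=0x804C140063E (w,kernel):
  L0 @0x11[16] → 0x3A007  P=1,RW=1,US=1,PS=0
  L1 @0x3A[19] → 0x3C007  P=1,RW=1,US=1,PS=0
  L2 @0x3C[10] → 0x3F087  P=1,RW=1,US=1,PS=1
  ✓ 0x3F63E (huge @L2)  — 3 lookups
#5 VA=0x681A0513E (w,kernel):
  L0 @0x11[0] → 0x40007  P=1,RW=1,US=1,PS=0
  L1 @0x40[26] → 0x43007  P=1,RW=1,US=1,PS=0
  L2 @0x43[13] → 0x44007  P=1,RW=1,US=1,PS=0
  L3 @0x44[5] → 0x47005  P=1,RW=0,US=1,PS=0
  ⇒ fault: PROTECTION_VIOLATION  — 4 lookups

Access #0 fault: NONE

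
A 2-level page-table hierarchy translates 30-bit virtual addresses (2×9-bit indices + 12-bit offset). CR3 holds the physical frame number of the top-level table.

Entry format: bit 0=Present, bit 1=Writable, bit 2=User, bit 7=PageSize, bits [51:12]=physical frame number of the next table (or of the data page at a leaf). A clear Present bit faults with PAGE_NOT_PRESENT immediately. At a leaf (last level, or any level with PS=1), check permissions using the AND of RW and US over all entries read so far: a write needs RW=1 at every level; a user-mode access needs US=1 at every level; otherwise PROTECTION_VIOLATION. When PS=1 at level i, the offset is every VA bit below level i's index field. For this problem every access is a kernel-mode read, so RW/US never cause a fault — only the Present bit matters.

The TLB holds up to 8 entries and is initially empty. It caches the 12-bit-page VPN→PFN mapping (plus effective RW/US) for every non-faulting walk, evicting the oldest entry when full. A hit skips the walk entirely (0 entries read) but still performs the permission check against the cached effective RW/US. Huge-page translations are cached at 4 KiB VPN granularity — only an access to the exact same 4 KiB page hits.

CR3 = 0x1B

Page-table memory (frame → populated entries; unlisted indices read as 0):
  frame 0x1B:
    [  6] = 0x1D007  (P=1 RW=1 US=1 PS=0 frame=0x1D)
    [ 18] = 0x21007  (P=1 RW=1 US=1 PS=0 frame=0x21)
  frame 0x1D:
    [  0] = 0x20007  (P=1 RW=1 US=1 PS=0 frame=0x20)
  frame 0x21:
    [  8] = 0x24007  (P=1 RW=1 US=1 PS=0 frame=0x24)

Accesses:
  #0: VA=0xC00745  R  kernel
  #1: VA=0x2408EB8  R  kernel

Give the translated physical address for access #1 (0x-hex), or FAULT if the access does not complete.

Trace:
#0 VA=0xC00745 (r,kernel):
  L0: frame=0x1B idx=6 entry=0x1D007 [P=1 RW=1 US=1 PS=0]
  L1: frame=0x1D idx=0 entry=0x20007 [P=1 RW=1 US=1 PS=0]
  ⇒ phys 0x20745  [2 reads]
#1 VA=0x2408EB8 (r,kernel):
  L0: frame=0x1B idx=18 entry=0x21007 [P=1 RW=1 US=1 PS=0]
  L1: frame=0x21 idx=8 entry=0x24007 [P=1 RW=1 US=1 PS=0]
  ⇒ phys 0x24EB8  [2 reads]

Access #1 PA: 0x24EB8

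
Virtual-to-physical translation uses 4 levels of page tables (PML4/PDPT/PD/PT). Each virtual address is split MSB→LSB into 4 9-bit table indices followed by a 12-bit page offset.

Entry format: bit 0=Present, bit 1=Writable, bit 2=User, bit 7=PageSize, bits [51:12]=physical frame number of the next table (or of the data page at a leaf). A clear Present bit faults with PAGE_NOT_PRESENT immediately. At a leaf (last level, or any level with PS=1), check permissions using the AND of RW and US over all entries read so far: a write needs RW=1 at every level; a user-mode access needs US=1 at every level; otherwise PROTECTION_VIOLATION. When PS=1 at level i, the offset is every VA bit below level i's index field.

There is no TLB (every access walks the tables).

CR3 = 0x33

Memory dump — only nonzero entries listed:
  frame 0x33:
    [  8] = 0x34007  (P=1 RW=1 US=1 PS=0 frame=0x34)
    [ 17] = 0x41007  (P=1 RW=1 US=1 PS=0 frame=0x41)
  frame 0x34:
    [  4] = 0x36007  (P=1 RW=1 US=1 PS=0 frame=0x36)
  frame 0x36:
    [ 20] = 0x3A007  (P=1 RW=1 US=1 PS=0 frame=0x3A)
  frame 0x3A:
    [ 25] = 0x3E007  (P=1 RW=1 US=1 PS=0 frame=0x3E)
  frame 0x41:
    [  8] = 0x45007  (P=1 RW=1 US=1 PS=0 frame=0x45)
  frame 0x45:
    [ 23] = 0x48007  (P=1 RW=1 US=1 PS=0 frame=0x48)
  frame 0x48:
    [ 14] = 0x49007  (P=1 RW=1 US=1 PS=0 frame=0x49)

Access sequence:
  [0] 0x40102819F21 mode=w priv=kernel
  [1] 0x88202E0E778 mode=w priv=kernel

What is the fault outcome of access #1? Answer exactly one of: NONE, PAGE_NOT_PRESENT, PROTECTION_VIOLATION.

Walk each access:
#0 VA=0x40102819F21 (w,kernel):
  [0] read 0x33 idx=8: raw=0x34007 flags P=1 W=1 U=1 S=0
  [1] read 0x34 idx=4: raw=0x36007 flags P=1 W=1 U=1 S=0
  [2] read 0x36 idx=20: raw=0x3A007 flags P=1 W=1 U=1 S=0
  [3] read 0x3A idx=25: raw=0x3E007 flags P=1 W=1 U=1 S=0
  ⇒ phys 0x3EF21  [4 reads]
#1 VA=0x88202E0E778 (w,kernel):
  [0] read 0x33 idx=17: raw=0x41007 flags P=1 W=1 U=1 S=0
  [1] read 0x41 idx=8: raw=0x45007 flags P=1 W=1 U=1 S=0
  [2] read 0x45 idx=23: raw=0x48007 flags P=1 W=1 U=1 S=0
  [3] read 0x48 idx=14: raw=0x49007 flags P=1 W=1 U=1 S=0
  ⇒ phys 0x49778  [4 reads]

Access #1 fault: NONE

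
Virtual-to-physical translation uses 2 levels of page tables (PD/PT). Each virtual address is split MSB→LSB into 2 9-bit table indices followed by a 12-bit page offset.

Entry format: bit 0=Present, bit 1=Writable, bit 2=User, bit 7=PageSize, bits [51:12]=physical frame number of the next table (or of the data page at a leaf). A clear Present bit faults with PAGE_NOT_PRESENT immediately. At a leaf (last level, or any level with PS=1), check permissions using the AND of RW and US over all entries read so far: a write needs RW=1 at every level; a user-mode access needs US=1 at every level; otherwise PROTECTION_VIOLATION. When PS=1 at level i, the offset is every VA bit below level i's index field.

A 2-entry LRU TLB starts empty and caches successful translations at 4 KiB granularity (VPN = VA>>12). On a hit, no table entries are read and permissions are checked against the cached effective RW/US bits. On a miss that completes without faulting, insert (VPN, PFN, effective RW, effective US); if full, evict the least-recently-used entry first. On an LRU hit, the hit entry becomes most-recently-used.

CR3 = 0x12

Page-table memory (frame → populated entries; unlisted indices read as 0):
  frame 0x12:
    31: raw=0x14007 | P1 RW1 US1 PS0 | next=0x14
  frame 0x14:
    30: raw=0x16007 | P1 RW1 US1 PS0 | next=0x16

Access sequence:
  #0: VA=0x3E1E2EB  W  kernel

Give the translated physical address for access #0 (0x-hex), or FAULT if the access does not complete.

Walk each access:
#0 VA=0x3E1E2EB (w,kernel):
  L0 @0x12[31] → 0x14007  P=1,RW=1,US=1,PS=0
  L1 @0x14[30] → 0x16007  P=1,RW=1,US=1,PS=0
  → PA=0x162EB  (2 entries read)

Access #0 PA: 0x162EB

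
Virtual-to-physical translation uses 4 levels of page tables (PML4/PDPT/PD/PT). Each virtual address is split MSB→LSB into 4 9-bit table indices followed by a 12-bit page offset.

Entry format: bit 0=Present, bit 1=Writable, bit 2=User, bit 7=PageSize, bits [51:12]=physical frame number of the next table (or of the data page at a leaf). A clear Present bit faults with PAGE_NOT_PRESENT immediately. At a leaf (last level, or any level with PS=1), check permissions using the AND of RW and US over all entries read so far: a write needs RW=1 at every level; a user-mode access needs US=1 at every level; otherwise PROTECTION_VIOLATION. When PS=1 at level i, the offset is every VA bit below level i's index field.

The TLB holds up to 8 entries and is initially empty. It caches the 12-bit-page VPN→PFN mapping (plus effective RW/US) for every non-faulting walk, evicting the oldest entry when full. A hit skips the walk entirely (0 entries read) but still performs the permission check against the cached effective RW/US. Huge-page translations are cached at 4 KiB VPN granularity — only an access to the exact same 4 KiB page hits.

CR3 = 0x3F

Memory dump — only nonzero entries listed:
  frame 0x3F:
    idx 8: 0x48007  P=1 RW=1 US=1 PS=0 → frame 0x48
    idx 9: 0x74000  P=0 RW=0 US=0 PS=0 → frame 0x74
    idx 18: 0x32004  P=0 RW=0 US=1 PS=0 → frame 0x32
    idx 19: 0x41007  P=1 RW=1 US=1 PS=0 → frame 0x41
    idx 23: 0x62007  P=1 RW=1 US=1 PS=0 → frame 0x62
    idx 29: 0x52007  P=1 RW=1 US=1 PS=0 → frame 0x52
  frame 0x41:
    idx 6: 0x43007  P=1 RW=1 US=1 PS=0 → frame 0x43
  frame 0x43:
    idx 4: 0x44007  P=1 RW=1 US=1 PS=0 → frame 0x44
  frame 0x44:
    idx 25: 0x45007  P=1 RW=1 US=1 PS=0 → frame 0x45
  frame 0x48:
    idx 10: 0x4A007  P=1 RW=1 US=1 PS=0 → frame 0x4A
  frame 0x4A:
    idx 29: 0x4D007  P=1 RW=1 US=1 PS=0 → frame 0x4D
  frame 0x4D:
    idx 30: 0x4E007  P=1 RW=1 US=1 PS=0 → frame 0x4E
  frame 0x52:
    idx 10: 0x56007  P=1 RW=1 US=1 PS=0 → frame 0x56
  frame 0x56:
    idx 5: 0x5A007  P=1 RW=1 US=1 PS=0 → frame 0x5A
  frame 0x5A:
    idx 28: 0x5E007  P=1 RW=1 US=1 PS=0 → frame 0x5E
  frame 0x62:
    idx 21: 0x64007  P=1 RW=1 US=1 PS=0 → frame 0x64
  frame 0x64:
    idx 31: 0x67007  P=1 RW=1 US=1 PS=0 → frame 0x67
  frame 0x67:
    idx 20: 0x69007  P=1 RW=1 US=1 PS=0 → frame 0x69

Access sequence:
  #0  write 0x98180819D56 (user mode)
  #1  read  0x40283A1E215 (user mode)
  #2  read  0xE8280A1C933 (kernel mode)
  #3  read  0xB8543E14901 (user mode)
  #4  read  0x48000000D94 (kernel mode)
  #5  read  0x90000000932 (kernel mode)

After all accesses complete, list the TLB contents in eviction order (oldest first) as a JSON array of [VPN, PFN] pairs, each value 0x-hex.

Trace:
#0 VA=0x98180819D56 (w,user):
  L0: frame=0x3F idx=19 entry=0x41007 [P=1 RW=1 US=1 PS=0]
  L1: frame=0x41 idx=6 entry=0x43007 [P=1 RW=1 US=1 PS=0]
  L2: frame=0x43 idx=4 entry=0x44007 [P=1 RW=1 US=1 PS=0]
  L3: frame=0x44 idx=25 entry=0x45007 [P=1 RW=1 US=1 PS=0]
  ✓ 0x45D56  — 4 lookups
#1 VA=0x40283A1E215 (r,user):
  L0: frame=0x3F idx=8 entry=0x48007 [P=1 RW=1 US=1 PS=0]
  L1: frame=0x48 idx=10 entry=0x4A007 [P=1 RW=1 US=1 PS=0]
  L2: frame=0x4A idx=29 entry=0x4D007 [P=1 RW=1 US=1 PS=0]
  L3: frame=0x4D idx=30 entry=0x4E007 [P=1 RW=1 US=1 PS=0]
  ✓ 0x4E215  — 4 lookups
#2 VA=0xE8280A1C933 (r,kernel):
  L0: frame=0x3F idx=29 entry=0x52007 [P=1 RW=1 US=1 PS=0]
  L1: frame=0x52 idx=10 entry=0x56007 [P=1 RW=1 US=1 PS=0]
  L2: frame=0x56 idx=5 entry=0x5A007 [P=1 RW=1 US=1 PS=0]
  L3: frame=0x5A idx=28 entry=0x5E007 [P=1 RW=1 US=1 PS=0]
  ✓ 0x5E933  — 4 lookups
#3 VA=0xB8543E14901 (r,user):
  L0: frame=0x3F idx=23 entry=0x62007 [P=1 RW=1 US=1 PS=0]
  L1: frame=0x62 idx=21 entry=0x64007 [P=1 RW=1 US=1 PS=0]
  L2: frame=0x64 idx=31 entry=0x67007 [P=1 RW=1 US=1 PS=0]
  L3: frame=0x67 idx=20 entry=0x69007 [P=1 RW=1 US=1 PS=0]
  ✓ 0x69901  — 4 lookups
#4 VA=0x48000000D94 (r,kernel):
  L0: frame=0x3F idx=9 entry=0x74000 [P=0 RW=0 US=0 PS=0]
  → PAGE_NOT_PRESENT  (1 entries read)
#5 VA=0x90000000932 (r,kernel):
  L0: frame=0x3F idx=18 entry=0x32004 [P=0 RW=0 US=1 PS=0]
  → PAGE_NOT_PRESENT  (1 entries read)

TLB: [["0x98180819", "0x45"], ["0x40283A1E", "0x4E"], ["0xE8280A1C", "0x5E"], ["0xB8543E14", "0x69"]]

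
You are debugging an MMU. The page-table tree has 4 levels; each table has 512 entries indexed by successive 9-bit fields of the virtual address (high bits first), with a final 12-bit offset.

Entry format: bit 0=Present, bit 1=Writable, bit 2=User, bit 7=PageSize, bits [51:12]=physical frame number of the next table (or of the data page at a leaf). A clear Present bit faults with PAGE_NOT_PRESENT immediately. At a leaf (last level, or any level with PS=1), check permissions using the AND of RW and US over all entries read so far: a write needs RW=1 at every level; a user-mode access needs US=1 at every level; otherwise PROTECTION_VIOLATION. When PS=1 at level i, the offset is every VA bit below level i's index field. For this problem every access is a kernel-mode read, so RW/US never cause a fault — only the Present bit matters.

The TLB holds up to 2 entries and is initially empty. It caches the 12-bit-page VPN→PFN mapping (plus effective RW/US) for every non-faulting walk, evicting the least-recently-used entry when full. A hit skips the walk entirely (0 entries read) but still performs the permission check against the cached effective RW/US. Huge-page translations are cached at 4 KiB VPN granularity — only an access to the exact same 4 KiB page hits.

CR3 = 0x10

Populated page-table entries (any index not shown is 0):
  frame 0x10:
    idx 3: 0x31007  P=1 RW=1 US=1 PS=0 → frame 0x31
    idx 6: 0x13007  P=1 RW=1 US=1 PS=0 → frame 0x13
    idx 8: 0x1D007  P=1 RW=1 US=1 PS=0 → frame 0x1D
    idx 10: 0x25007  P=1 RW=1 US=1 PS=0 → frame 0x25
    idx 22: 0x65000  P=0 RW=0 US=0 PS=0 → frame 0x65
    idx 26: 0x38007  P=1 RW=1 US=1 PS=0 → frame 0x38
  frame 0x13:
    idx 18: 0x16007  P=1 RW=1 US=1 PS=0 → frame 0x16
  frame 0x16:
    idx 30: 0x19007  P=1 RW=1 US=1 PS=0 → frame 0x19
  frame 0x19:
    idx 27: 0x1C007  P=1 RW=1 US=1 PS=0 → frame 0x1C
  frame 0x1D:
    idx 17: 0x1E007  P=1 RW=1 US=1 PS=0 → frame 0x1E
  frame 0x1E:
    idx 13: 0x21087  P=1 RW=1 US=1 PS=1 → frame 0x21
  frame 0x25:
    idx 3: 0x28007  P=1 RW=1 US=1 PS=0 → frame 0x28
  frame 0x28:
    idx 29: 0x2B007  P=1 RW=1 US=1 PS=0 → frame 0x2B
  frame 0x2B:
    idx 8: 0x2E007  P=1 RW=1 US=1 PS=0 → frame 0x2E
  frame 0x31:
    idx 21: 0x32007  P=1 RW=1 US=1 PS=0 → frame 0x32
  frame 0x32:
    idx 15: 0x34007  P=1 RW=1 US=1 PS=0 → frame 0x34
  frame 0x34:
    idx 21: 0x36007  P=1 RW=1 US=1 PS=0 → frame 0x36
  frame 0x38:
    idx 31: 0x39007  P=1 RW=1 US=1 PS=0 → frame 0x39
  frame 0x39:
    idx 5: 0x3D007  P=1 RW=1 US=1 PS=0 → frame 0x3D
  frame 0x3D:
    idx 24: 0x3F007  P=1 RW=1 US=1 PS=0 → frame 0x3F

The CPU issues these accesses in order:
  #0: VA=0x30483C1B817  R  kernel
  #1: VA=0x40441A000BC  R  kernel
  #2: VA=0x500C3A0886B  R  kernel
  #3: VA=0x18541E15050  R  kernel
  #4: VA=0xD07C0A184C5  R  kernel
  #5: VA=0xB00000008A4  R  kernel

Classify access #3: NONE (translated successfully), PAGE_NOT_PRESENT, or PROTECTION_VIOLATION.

Walk each access:
#0 VA=0x30483C1B817 (r,kernel):
  L0 @0x10[6] → 0x13007  P=1,RW=1,US=1,PS=0
  L1 @0x13[18] → 0x16007  P=1,RW=1,US=1,PS=0
  L2 @0x16[30] → 0x19007  P=1,RW=1,US=1,PS=0
  L3 @0x19[27] → 0x1C007  P=1,RW=1,US=1,PS=0
  ⇒ phys 0x1C817  [4 reads]
#1 VA=0x40441A000BC (r,kernel):
  L0 @0x10[8] → 0x1D007  P=1,RW=1,US=1,PS=0
  L1 @0x1D[17] → 0x1E007  P=1,RW=1,US=1,PS=0
  L2 @0x1E[13] → 0x21087  P=1,RW=1,US=1,PS=1
  ⇒ phys 0x210BC (huge @L2)  [3 reads]
#2 VA=0x500C3A0886B (r,kernel):
  L0 @0x10[10] → 0x25007  P=1,RW=1,US=1,PS=0
  L1 @0x25[3] → 0x28007  P=1,RW=1,US=1,PS=0
  L2 @0x28[29] → 0x2B007  P=1,RW=1,US=1,PS=0
  L3 @0x2B[8] → 0x2E007  P=1,RW=1,US=1,PS=0
  ⇒ phys 0x2E86B  [4 reads]
#3 VA=0x18541E15050 (r,kernel):
  L0 @0x10[3] → 0x31007  P=1,RW=1,US=1,PS=0
  L1 @0x31[21] → 0x32007  P=1,RW=1,US=1,PS=0
  L2 @0x32[15] → 0x34007  P=1,RW=1,US=1,PS=0
  L3 @0x34[21] → 0x36007  P=1,RW=1,US=1,PS=0
  ⇒ phys 0x36050  [4 reads]
#4 VA=0xD07C0A184C5 (r,kernel):
  L0 @0x10[26] → 0x38007  P=1,RW=1,US=1,PS=0
  L1 @0x38[31] → 0x39007  P=1,RW=1,US=1,PS=0
  L2 @0x39[5] → 0x3D007  P=1,RW=1,US=1,PS=0
  L3 @0x3D[24] → 0x3F007  P=1,RW=1,US=1,PS=0
  ⇒ phys 0x3F4C5  [4 reads]
#5 VA=0xB00000008A4 (r,kernel):
  L0 @0x10[22] → 0x65000  P=0,RW=0,US=0,PS=0
  ⇒ fault: PAGE_NOT_PRESENT  — 1 lookups

Access #3 fault: NONE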